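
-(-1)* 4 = 4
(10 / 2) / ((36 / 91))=455 / 36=12.64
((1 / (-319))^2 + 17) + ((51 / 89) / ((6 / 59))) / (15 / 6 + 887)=274004879761 / 16111920891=17.01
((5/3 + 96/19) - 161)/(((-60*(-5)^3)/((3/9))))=-4397/641250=-0.01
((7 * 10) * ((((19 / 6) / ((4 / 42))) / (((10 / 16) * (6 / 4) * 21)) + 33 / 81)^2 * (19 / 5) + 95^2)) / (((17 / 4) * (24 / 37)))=213396527344 / 929475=229588.24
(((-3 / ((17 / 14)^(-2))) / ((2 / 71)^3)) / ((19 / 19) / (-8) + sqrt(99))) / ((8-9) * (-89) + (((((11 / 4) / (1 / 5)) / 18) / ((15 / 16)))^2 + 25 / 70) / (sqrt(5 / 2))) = 1131075710865 / (14 * (1-24 * sqrt(11)) * (10421 * sqrt(10) + 4541670)) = -224.69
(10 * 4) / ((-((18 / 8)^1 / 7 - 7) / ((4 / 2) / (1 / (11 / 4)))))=560 / 17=32.94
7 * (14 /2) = 49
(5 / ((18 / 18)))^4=625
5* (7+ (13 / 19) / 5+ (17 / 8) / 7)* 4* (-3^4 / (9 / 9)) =-3206223 / 266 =-12053.47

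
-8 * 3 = -24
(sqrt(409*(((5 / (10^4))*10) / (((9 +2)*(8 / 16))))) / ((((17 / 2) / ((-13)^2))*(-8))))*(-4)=169*sqrt(4499) / 1870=6.06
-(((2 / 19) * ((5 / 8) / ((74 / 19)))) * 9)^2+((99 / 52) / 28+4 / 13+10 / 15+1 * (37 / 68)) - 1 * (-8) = 3888709003 / 406625856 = 9.56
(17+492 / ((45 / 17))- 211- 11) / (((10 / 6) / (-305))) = 17507 / 5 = 3501.40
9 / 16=0.56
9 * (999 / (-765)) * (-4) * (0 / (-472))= 0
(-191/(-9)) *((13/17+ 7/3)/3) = 30178/1377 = 21.92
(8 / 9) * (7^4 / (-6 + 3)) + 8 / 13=-249488 / 351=-710.79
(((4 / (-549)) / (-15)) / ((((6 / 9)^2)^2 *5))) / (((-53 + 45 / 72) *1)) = -6 / 638975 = -0.00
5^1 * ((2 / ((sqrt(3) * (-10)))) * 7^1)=-7 * sqrt(3) / 3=-4.04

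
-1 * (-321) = 321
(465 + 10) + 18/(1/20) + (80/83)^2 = 5758715/6889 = 835.93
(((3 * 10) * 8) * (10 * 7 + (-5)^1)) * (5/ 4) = 19500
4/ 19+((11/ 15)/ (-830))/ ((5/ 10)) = 24691/ 118275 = 0.21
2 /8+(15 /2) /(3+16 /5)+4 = 677 /124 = 5.46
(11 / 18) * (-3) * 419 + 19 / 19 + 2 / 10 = -23009 / 30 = -766.97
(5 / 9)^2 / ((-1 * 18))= -25 / 1458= -0.02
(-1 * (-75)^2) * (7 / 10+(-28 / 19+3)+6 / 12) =-15335.53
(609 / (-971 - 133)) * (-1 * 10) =1015 / 184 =5.52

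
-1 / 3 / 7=-1 / 21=-0.05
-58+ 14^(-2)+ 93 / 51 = -187163 / 3332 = -56.17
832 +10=842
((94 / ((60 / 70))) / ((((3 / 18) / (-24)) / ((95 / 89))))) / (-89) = 1500240 / 7921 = 189.40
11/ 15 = 0.73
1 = 1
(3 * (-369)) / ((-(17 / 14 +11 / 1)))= 1722 / 19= 90.63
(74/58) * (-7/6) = -259/174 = -1.49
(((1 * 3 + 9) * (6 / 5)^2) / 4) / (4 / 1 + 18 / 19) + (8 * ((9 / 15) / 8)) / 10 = 0.93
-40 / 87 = -0.46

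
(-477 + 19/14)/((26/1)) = -6659/364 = -18.29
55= 55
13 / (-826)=-13 / 826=-0.02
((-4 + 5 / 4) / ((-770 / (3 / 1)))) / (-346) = -3 / 96880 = -0.00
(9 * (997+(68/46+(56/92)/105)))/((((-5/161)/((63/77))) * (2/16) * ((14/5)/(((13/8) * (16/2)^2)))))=-3869165664/55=-70348466.62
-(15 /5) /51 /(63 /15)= -5 /357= -0.01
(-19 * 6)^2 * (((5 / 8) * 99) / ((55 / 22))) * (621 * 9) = 1797707439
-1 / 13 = -0.08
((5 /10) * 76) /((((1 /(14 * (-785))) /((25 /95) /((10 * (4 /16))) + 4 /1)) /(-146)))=250308240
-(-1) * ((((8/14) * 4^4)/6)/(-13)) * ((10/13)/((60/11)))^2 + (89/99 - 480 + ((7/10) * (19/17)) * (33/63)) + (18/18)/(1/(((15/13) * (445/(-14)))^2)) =9418325979371/10870799940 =866.39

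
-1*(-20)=20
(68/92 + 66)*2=3070/23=133.48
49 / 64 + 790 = 50609 / 64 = 790.77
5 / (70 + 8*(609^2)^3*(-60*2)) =-1 / 9795012273121505458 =-0.00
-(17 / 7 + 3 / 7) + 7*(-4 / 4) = -69 / 7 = -9.86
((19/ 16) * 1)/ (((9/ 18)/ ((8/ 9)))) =19/ 9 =2.11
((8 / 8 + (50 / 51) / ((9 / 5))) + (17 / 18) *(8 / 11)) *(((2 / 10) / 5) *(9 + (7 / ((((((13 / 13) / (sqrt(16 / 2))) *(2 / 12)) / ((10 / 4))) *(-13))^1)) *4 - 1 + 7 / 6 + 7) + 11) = 17.83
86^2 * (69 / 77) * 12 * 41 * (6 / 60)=125539704 / 385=326077.15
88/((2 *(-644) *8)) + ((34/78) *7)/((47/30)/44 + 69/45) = 67143527/34676824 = 1.94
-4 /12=-0.33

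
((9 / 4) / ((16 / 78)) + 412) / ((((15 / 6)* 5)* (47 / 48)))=8121 / 235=34.56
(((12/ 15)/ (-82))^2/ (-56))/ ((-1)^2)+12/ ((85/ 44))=62129743/ 10001950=6.21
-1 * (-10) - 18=-8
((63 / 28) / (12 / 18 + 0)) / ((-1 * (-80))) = 27 / 640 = 0.04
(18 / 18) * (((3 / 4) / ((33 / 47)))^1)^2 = 2209 / 1936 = 1.14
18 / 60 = 3 / 10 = 0.30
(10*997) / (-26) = -383.46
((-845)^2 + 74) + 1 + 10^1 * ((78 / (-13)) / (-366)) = 43560110 / 61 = 714100.16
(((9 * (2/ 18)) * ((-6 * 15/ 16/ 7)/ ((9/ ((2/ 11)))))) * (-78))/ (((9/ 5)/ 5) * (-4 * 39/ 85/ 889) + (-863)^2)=0.00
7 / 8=0.88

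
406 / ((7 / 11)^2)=7018 / 7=1002.57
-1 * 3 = -3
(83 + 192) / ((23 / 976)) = 268400 / 23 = 11669.57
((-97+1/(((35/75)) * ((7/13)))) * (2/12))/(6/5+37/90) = -13674/1421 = -9.62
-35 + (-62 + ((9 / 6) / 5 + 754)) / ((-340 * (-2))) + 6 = -190277 / 6800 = -27.98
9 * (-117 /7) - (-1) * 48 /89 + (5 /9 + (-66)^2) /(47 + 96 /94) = -59.17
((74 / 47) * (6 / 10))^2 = 49284 / 55225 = 0.89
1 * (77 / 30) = 77 / 30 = 2.57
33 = 33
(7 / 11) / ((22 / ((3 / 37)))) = 21 / 8954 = 0.00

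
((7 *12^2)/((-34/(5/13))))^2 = 6350400/48841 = 130.02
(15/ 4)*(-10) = -75/ 2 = -37.50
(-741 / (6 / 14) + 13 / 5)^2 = 74511424 / 25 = 2980456.96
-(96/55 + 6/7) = -1002/385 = -2.60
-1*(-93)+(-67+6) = 32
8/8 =1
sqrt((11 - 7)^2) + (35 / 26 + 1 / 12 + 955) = 149827 / 156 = 960.43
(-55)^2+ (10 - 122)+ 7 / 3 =8746 / 3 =2915.33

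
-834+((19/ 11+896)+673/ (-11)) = 2.55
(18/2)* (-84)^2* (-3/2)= -95256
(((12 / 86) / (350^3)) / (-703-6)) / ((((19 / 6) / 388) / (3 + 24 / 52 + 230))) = -0.00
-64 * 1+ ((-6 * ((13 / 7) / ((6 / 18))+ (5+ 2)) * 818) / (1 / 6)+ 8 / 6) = -7775588 / 21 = -370266.10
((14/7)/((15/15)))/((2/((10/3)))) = 10/3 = 3.33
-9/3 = -3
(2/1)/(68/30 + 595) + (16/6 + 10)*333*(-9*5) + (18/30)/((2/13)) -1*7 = -17005355329/89590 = -189813.10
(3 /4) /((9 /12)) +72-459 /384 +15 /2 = 10151 /128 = 79.30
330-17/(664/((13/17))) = 219107/664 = 329.98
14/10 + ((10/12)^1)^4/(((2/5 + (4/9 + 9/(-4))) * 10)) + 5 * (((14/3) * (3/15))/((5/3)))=379411/91080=4.17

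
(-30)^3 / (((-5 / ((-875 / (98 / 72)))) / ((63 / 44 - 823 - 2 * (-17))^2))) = -1823761183668750 / 847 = -2153200925228.75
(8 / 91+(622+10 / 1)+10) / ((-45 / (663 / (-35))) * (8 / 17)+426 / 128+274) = 1080721280 / 468662551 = 2.31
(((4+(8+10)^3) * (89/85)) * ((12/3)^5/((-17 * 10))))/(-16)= 16620928/7225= 2300.47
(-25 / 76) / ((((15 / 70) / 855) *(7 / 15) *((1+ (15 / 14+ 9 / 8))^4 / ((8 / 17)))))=-221276160000 / 17452636577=-12.68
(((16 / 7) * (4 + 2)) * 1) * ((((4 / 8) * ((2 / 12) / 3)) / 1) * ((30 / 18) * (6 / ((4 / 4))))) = 80 / 21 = 3.81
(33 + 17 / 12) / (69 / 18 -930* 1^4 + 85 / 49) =-0.04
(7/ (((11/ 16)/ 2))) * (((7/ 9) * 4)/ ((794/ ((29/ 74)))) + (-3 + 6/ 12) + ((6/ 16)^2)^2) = -9395389297/ 186139008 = -50.48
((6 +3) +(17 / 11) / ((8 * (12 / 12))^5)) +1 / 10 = 16400469 / 1802240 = 9.10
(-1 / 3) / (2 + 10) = -1 / 36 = -0.03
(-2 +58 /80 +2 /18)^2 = 1.35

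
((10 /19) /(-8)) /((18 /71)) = -355 /1368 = -0.26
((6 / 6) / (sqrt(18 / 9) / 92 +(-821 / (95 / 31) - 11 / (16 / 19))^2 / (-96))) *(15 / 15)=-2377780359032881766400 / 1955300404562166810012361 - 31429838766080000 *sqrt(2) / 1955300404562166810012361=-0.00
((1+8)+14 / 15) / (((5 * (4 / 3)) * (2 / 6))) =447 / 100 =4.47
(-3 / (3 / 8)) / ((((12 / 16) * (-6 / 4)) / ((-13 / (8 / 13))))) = -1352 / 9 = -150.22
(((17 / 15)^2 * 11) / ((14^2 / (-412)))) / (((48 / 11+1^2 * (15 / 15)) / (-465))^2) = -38074701797 / 170569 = -223221.70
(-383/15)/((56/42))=-383/20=-19.15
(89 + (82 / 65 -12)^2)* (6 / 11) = 5179374 / 46475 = 111.44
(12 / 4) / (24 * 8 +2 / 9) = 27 / 1730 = 0.02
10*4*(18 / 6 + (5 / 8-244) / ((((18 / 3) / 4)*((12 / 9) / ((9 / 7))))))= -85935 / 14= -6138.21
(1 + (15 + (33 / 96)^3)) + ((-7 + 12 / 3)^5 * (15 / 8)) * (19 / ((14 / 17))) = -2407502747 / 229376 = -10495.88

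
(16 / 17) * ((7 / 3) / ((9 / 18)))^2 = 3136 / 153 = 20.50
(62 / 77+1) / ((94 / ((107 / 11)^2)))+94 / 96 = 58775117 / 21019152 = 2.80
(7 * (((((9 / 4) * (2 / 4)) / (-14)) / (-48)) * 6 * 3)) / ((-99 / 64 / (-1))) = 3 / 22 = 0.14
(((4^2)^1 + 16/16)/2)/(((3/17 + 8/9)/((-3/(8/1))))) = -7803/2608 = -2.99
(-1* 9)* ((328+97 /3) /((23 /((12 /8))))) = -423 /2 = -211.50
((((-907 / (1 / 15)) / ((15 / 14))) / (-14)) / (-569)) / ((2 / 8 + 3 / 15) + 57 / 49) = -888860 / 899589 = -0.99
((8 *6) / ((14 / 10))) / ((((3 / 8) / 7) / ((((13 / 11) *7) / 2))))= 29120 / 11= 2647.27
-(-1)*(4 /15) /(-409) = -4 /6135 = -0.00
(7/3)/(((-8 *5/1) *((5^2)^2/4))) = -7/18750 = -0.00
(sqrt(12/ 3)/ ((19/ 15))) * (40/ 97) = 0.65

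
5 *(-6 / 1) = -30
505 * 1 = 505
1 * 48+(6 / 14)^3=16491 / 343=48.08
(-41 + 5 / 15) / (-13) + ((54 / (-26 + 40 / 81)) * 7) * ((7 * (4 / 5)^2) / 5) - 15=-126654587 / 5035875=-25.15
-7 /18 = -0.39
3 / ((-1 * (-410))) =0.01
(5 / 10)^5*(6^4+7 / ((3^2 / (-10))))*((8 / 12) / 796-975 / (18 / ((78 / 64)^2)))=-570248866847 / 176062464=-3238.90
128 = 128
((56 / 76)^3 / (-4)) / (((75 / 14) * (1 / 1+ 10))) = -9604 / 5658675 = -0.00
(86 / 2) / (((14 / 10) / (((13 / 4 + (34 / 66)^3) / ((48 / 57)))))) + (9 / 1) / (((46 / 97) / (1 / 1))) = 52767946739 / 370294848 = 142.50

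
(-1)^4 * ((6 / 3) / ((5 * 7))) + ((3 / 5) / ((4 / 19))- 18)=-2113 / 140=-15.09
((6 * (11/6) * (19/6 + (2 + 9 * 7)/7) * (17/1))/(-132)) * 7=-8891/72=-123.49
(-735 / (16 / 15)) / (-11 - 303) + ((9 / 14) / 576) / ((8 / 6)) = 1235271 / 562688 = 2.20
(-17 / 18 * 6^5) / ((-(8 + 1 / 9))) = 66096 / 73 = 905.42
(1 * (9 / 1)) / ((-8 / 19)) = -171 / 8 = -21.38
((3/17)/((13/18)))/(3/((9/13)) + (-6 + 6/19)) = -3078/17017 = -0.18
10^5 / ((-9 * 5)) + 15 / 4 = -79865 / 36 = -2218.47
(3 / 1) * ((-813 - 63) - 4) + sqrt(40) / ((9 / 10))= -2640 + 20 * sqrt(10) / 9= -2632.97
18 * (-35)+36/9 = -626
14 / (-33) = -14 / 33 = -0.42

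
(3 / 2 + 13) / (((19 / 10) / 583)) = 84535 / 19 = 4449.21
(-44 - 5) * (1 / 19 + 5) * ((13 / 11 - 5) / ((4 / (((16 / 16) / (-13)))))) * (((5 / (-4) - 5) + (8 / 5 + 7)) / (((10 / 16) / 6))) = -27857088 / 67925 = -410.12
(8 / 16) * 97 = 97 / 2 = 48.50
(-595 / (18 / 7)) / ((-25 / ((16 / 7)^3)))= 34816 / 315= 110.53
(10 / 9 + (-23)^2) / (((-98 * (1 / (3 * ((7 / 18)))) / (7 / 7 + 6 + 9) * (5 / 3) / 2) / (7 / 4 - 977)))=37223342 / 315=118169.34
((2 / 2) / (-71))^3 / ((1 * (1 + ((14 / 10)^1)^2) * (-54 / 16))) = 100 / 357553089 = 0.00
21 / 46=0.46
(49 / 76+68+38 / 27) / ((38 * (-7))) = -143747 / 545832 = -0.26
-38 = -38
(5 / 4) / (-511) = -5 / 2044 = -0.00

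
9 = 9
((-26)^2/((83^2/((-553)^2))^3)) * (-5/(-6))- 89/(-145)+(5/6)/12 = 49277389.13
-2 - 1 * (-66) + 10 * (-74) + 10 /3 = -2018 /3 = -672.67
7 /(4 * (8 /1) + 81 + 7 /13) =91 /1476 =0.06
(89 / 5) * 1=89 / 5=17.80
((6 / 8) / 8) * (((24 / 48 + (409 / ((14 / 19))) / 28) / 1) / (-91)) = -23901 / 1141504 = -0.02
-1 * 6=-6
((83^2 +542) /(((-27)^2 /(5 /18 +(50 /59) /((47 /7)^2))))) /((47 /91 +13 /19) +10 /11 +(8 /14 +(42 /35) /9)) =163885309412825 /152578265018904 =1.07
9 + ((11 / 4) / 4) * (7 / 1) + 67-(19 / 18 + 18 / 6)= 11053 / 144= 76.76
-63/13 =-4.85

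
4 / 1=4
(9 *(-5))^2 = 2025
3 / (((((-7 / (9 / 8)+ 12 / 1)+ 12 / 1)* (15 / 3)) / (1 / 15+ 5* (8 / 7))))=5463 / 28000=0.20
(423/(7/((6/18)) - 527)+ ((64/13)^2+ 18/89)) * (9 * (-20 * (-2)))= 32334511140/3805373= 8497.07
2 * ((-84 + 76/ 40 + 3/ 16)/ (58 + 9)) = -6553/ 2680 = -2.45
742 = 742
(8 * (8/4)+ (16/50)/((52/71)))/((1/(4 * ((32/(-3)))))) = -683776/975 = -701.31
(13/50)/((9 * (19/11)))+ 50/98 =220757/418950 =0.53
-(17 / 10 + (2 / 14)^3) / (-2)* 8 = 11682 / 1715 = 6.81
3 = 3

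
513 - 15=498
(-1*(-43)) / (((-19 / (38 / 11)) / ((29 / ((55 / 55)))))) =-2494 / 11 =-226.73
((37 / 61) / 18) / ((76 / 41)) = 1517 / 83448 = 0.02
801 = 801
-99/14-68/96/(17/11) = -1265/168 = -7.53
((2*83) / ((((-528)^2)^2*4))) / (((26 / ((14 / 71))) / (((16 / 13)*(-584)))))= -42413 / 14571382864896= -0.00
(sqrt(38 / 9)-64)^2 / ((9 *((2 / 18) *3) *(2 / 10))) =184510 / 27-640 *sqrt(38) / 9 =6395.35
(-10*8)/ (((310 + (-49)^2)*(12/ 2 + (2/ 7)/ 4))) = -0.00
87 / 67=1.30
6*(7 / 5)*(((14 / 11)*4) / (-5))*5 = -2352 / 55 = -42.76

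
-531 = -531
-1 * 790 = -790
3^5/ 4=243/ 4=60.75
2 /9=0.22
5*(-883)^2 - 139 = 3898306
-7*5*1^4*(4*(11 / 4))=-385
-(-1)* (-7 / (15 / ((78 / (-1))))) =182 / 5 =36.40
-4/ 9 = -0.44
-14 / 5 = -2.80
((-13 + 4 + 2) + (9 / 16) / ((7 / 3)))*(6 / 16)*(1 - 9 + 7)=2271 / 896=2.53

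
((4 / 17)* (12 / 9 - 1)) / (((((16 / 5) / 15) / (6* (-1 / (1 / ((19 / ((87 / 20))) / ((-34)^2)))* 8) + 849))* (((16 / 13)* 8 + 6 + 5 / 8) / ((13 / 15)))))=12022573810 / 732189303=16.42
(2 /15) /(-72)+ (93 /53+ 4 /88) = 566147 /314820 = 1.80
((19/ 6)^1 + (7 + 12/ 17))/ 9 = 1109/ 918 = 1.21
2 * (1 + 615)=1232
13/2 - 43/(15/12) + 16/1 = -119/10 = -11.90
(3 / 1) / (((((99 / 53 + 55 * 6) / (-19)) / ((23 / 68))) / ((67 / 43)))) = -1551787 / 17143412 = -0.09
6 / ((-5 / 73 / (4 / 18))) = -292 / 15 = -19.47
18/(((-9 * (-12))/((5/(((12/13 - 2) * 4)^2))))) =845/18816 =0.04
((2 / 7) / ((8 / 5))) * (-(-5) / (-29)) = -25 / 812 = -0.03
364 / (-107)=-364 / 107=-3.40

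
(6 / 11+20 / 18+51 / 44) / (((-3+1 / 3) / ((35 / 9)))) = -39025 / 9504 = -4.11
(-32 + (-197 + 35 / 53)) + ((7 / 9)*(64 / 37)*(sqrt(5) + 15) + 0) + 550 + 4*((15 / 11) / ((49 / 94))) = 448*sqrt(5) / 333 + 1117134992 / 3170937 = 355.31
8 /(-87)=-8 /87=-0.09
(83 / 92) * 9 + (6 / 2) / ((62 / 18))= 25641 / 2852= 8.99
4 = 4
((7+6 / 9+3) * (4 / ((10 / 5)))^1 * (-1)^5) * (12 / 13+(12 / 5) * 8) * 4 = -111616 / 65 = -1717.17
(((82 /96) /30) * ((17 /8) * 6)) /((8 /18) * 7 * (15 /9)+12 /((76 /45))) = 119187 /4035200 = 0.03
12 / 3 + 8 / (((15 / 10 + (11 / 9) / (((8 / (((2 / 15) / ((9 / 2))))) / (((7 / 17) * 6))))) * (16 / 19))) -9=26770 / 20809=1.29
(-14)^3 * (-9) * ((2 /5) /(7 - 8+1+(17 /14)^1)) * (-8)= -5531904 /85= -65081.22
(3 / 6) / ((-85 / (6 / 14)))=-3 / 1190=-0.00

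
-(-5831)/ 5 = 5831/ 5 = 1166.20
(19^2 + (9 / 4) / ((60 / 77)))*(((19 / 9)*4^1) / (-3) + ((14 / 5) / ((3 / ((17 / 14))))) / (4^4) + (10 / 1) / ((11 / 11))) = 7233297503 / 2764800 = 2616.21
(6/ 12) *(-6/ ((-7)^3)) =3/ 343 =0.01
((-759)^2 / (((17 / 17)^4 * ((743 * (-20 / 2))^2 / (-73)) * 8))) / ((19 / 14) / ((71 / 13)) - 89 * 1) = 20900794761 / 19480484292400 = 0.00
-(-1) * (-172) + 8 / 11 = -1884 / 11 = -171.27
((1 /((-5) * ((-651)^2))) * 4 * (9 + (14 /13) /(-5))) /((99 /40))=-18272 /2727159435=-0.00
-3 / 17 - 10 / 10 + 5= 65 / 17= 3.82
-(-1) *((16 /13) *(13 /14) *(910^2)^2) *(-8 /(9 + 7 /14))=-659969549473.68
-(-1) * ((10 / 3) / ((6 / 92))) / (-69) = -20 / 27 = -0.74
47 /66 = 0.71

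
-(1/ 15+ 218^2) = -712861/ 15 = -47524.07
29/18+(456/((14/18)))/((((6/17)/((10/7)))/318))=665588141/882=754635.08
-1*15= -15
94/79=1.19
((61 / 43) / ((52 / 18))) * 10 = 2745 / 559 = 4.91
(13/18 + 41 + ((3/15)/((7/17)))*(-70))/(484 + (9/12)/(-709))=197102/12353589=0.02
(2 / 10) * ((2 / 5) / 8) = 1 / 100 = 0.01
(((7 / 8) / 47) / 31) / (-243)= -7 / 2832408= -0.00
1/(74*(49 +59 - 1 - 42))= 1/4810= 0.00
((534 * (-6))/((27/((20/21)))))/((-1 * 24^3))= 445/54432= 0.01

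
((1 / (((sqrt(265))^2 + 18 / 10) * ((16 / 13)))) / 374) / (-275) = -13 / 439046080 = -0.00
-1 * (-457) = 457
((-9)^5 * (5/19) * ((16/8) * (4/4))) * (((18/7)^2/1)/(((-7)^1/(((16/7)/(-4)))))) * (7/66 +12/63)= -17473780080/3512663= -4974.51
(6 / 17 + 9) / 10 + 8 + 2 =1859 / 170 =10.94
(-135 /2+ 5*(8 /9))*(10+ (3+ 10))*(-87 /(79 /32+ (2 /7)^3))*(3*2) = 8309325920 /27353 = 303781.15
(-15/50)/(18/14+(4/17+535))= -119/212820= -0.00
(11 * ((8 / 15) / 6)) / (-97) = -44 / 4365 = -0.01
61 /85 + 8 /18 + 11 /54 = 6269 /4590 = 1.37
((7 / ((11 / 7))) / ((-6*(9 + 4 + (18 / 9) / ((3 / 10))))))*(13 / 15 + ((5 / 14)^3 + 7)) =-325667 / 1090320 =-0.30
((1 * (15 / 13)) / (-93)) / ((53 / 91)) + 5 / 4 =8075 / 6572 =1.23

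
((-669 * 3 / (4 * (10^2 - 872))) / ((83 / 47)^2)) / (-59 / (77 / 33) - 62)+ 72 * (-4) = -79647640911 / 276552016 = -288.00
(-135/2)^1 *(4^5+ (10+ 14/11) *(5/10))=-69500.45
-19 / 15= -1.27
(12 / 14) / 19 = 6 / 133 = 0.05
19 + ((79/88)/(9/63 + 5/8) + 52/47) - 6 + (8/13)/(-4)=4370208/289003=15.12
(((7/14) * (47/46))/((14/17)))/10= 799/12880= 0.06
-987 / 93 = -329 / 31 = -10.61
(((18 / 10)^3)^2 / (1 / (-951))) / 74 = -505400391 / 1156250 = -437.10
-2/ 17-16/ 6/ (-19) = 22/ 969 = 0.02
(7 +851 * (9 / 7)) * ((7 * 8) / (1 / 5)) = 308320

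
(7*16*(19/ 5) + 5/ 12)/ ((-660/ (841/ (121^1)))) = -21496801/ 4791600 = -4.49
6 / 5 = 1.20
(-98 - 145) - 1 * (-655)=412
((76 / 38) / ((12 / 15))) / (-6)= -5 / 12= -0.42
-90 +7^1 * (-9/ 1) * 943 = -59499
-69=-69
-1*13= -13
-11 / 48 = -0.23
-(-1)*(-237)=-237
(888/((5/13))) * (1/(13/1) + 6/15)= 27528/25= 1101.12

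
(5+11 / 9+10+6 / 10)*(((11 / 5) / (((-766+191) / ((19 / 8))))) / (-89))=158213 / 92115000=0.00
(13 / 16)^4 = 28561 / 65536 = 0.44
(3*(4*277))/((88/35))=29085/22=1322.05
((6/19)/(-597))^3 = -8/54053028541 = -0.00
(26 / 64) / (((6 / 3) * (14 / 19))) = 247 / 896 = 0.28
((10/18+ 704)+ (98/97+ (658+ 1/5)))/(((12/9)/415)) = 247042777/582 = 424472.13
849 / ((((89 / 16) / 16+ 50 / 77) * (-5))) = -5578496 / 32755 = -170.31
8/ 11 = 0.73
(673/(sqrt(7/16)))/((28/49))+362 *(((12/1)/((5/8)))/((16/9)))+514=673 *sqrt(7)+22118/5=6204.19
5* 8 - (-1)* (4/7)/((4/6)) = 286/7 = 40.86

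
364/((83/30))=131.57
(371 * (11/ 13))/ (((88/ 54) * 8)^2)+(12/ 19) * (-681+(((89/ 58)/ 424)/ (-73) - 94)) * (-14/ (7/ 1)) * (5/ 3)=509900924008041/ 312166519808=1633.43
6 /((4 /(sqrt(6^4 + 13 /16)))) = 3 * sqrt(20749) /8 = 54.02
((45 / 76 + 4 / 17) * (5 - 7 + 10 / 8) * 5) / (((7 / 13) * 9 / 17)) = -69485 / 6384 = -10.88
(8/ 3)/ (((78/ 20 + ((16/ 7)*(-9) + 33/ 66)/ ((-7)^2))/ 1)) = 6860/ 8979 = 0.76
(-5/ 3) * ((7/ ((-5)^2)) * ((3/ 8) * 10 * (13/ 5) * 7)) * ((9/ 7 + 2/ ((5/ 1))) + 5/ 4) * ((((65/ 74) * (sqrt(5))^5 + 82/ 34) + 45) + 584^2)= -108439673979/ 3400 - 2431065 * sqrt(5)/ 1184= -31898613.00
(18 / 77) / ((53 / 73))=1314 / 4081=0.32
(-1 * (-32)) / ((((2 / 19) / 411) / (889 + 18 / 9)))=111325104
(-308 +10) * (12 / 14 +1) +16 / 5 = -19258 / 35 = -550.23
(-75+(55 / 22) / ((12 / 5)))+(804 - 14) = 17185 / 24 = 716.04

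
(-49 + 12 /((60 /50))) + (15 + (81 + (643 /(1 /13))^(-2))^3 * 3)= 543870778461716030980504329600 /341134742086287359973841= 1594299.00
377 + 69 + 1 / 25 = 11151 / 25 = 446.04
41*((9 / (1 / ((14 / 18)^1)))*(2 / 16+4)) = 1183.88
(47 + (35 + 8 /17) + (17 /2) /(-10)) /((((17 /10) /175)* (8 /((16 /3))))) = 4856425 /867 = 5601.41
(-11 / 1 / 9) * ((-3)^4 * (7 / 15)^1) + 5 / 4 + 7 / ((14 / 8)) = -819 / 20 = -40.95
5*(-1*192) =-960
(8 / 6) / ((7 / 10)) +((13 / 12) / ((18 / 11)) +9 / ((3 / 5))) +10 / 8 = 28451 / 1512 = 18.82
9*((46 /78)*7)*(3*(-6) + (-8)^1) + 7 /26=-25109 /26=-965.73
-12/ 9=-4/ 3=-1.33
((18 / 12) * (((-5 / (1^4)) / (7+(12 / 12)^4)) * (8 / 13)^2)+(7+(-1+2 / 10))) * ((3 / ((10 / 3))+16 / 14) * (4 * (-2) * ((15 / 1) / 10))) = -325974 / 2275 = -143.29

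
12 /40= 3 /10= 0.30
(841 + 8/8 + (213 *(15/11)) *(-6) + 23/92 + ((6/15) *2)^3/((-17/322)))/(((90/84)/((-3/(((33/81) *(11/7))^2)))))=21279344014719/3422333750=6217.79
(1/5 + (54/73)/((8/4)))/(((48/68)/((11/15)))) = 9724/16425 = 0.59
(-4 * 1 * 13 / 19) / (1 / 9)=-468 / 19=-24.63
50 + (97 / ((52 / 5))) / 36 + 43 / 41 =3937981 / 76752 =51.31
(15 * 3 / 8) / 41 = 45 / 328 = 0.14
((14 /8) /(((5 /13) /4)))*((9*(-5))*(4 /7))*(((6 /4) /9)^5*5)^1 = -65 /216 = -0.30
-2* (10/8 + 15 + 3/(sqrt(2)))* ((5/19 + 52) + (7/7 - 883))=47295* sqrt(2)/19 + 1024725/38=30486.72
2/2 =1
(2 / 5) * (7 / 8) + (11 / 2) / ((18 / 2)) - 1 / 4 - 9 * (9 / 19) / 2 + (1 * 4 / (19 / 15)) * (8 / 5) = 3.63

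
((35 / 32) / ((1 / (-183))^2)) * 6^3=31647105 / 4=7911776.25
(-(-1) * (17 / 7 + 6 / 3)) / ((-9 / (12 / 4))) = -31 / 21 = -1.48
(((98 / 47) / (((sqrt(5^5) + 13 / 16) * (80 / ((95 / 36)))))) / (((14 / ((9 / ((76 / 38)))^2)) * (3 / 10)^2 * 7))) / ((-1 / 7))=43225 / 150368228 - 332500 * sqrt(5) / 37592057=-0.02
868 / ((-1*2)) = -434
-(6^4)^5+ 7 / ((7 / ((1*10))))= -3656158440062966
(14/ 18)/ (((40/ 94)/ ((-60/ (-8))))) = 329/ 24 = 13.71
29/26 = 1.12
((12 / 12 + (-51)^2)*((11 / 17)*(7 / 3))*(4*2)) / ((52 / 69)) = 9216284 / 221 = 41702.64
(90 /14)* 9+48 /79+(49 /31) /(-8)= 7990991 /137144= 58.27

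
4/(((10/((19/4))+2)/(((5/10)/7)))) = 0.07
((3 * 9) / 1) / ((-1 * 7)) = -27 / 7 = -3.86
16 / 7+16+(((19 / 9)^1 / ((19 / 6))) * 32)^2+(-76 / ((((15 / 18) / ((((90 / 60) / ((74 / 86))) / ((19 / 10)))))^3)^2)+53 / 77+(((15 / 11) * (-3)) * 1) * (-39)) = 2193647143108941763574 / 4402623868749754263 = 498.26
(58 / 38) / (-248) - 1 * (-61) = 287403 / 4712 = 60.99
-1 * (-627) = 627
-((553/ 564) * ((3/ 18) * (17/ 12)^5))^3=-484071166220418387586369961/ 597048695543811314414518272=-0.81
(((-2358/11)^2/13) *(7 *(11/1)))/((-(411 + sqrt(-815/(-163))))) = -3999147957/6038747 + 9730287 *sqrt(5)/6038747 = -658.64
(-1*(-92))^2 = 8464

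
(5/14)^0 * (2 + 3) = 5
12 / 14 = 6 / 7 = 0.86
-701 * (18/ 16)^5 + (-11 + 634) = -20978885/ 32768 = -640.22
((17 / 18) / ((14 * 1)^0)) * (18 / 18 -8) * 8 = -52.89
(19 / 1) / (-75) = -19 / 75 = -0.25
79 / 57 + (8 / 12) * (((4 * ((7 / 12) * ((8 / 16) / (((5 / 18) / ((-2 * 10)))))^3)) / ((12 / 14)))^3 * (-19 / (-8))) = -184901503364702129 / 57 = -3243886023942142.61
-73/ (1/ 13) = -949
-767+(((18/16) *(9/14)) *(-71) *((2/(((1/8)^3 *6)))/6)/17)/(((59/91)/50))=-7414901/1003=-7392.72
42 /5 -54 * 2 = -498 /5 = -99.60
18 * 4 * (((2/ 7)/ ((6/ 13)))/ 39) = 8/ 7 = 1.14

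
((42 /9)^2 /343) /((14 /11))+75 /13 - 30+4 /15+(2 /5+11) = -71744 /5733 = -12.51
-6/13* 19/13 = -0.67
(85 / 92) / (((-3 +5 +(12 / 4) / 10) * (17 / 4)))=50 / 529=0.09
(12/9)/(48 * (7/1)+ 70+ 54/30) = 20/6117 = 0.00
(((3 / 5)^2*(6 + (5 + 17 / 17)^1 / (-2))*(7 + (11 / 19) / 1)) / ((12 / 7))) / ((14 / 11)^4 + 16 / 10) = 8301447 / 7343690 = 1.13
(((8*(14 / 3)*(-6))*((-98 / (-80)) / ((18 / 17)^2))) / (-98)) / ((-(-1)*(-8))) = -2023 / 6480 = -0.31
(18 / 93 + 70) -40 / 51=109736 / 1581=69.41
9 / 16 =0.56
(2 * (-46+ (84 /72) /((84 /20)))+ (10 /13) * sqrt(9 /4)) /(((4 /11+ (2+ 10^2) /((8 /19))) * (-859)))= 464816 /1072869525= 0.00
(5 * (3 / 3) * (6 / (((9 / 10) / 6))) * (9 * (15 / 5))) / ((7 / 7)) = 5400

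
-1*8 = -8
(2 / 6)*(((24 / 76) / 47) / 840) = 0.00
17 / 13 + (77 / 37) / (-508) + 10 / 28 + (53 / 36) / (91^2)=581672450 / 350211771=1.66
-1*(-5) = 5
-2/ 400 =-1/ 200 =-0.00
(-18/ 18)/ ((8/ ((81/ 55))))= -81/ 440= -0.18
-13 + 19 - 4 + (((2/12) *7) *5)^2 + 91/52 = 340/9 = 37.78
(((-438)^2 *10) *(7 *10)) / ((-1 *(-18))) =7460600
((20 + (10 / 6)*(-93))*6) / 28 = -405 / 14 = -28.93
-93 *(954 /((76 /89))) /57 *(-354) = 645262.08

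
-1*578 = -578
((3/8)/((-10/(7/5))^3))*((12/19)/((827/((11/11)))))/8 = -3087/31426000000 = -0.00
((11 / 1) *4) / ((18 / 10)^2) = 1100 / 81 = 13.58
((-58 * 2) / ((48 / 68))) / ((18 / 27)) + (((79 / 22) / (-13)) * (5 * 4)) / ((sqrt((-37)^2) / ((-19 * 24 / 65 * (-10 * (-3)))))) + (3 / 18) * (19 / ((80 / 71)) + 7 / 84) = -21022999619 / 99047520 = -212.25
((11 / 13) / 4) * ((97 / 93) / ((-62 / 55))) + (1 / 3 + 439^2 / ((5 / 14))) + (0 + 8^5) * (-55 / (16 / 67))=-3501668498099 / 499720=-7007261.06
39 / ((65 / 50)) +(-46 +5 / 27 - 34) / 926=747905 / 25002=29.91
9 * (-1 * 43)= -387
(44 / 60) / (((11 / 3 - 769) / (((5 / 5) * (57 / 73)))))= -627 / 838040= -0.00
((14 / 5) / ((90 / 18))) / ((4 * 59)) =7 / 2950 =0.00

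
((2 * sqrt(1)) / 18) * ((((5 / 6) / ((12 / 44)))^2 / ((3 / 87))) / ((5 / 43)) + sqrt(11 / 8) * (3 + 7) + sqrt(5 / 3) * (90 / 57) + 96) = 10 * sqrt(15) / 171 + 5 * sqrt(22) / 18 + 785539 / 2916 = 270.92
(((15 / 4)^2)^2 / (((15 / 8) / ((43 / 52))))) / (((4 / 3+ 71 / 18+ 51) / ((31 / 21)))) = 13496625 / 5899712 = 2.29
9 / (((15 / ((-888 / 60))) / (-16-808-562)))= 307692 / 25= 12307.68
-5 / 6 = -0.83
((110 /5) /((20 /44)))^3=14172488 /125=113379.90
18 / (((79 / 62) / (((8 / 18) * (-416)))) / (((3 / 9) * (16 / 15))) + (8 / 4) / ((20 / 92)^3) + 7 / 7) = 1238016000 / 13456726139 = 0.09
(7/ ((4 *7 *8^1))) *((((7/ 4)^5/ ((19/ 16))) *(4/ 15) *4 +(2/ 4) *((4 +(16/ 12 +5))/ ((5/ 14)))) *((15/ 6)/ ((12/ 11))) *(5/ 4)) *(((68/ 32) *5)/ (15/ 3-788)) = -155672825/ 4387405824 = -0.04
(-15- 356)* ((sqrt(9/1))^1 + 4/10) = -6307/5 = -1261.40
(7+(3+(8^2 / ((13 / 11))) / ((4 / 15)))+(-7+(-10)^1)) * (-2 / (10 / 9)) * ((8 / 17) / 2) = -91764 / 1105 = -83.04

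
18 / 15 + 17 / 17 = 2.20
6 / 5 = 1.20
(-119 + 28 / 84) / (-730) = 0.16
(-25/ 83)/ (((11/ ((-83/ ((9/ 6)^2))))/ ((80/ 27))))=8000/ 2673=2.99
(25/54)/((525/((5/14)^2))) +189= 42007921/222264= 189.00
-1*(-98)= 98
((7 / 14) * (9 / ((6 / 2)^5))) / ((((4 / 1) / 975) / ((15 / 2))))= 33.85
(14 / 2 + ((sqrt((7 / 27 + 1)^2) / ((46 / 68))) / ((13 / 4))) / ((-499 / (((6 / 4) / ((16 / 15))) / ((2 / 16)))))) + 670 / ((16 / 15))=2274224603 / 3580824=635.11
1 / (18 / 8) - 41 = -365 / 9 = -40.56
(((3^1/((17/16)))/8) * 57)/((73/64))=21888/1241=17.64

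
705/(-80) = -141/16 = -8.81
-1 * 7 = -7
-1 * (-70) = 70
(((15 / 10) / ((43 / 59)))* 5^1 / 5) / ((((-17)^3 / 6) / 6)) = -3186 / 211259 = -0.02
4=4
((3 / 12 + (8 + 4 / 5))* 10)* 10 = 905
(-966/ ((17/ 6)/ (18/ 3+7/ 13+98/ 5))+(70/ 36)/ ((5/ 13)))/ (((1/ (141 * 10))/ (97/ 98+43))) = -1709245336209/ 3094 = -552438699.49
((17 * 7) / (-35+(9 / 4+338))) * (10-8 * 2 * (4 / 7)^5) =3438216 / 977207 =3.52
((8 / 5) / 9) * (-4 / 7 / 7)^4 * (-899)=-1841152 / 259416045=-0.01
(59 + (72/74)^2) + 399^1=628298/1369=458.95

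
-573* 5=-2865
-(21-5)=-16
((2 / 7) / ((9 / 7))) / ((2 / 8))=8 / 9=0.89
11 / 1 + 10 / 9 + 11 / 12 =469 / 36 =13.03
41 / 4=10.25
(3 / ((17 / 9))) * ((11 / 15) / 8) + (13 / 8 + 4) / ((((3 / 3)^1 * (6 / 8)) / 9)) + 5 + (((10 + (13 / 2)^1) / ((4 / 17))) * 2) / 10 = 7367 / 85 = 86.67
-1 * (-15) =15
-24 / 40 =-3 / 5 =-0.60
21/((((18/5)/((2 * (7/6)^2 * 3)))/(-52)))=-22295/9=-2477.22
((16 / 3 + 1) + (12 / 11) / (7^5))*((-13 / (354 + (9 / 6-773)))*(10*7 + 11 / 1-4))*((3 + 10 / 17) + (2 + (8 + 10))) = 36623399774 / 102246585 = 358.19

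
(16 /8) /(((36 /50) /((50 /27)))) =5.14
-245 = -245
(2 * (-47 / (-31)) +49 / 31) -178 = -5375 / 31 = -173.39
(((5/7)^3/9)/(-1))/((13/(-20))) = 2500/40131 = 0.06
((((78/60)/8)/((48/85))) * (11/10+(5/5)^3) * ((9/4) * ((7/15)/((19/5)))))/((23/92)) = 0.67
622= 622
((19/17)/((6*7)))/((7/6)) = 19/833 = 0.02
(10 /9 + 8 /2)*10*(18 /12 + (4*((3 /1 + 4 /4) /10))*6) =1702 /3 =567.33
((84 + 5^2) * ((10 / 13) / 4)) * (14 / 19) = 3815 / 247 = 15.45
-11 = -11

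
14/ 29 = 0.48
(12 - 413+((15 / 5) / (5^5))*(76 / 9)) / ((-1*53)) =3759299 / 496875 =7.57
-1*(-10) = 10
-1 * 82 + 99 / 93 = -2509 / 31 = -80.94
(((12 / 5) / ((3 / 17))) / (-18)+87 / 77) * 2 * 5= 2594 / 693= 3.74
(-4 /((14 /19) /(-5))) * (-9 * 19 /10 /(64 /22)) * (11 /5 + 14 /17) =-482.40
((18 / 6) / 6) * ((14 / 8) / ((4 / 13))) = 91 / 32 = 2.84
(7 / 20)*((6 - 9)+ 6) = 21 / 20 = 1.05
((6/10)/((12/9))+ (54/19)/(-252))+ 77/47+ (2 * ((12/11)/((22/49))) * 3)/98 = 2.23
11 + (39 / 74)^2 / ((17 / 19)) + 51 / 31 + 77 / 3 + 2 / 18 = 1006009061 / 25972668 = 38.73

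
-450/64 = -225/32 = -7.03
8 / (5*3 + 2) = 0.47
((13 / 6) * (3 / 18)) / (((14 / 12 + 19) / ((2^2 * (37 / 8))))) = 481 / 1452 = 0.33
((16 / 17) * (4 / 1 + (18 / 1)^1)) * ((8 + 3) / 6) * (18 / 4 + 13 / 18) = 90992 / 459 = 198.24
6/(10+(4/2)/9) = 27/46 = 0.59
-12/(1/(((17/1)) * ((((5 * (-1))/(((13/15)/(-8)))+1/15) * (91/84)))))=-153221/15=-10214.73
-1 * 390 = -390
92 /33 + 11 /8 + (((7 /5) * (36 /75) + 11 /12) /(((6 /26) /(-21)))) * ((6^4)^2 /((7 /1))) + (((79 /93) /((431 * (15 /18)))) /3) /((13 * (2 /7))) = -198830196960971269 /5731869000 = -34688545.21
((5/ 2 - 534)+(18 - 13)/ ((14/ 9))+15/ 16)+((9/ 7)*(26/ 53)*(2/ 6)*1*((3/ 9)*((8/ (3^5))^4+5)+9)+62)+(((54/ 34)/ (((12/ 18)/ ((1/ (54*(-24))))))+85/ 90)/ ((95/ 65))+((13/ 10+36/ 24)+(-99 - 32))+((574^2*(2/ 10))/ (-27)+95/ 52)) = -2632819057637104025297/ 869090217060068640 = -3029.40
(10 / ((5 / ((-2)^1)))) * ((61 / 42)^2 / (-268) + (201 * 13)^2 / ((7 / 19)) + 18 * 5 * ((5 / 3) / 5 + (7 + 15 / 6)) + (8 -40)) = -8761687190231 / 118188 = -74133475.40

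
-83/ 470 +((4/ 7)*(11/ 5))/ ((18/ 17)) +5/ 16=313441/ 236880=1.32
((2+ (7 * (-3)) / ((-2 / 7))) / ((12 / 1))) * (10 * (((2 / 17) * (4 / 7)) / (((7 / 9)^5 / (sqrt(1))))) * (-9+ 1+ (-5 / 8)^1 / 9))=-137048355 / 1142876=-119.92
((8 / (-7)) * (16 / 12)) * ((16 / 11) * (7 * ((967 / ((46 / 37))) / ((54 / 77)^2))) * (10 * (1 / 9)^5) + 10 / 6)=-139200244640 / 20791566243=-6.70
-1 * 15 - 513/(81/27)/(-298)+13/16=-32455/2384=-13.61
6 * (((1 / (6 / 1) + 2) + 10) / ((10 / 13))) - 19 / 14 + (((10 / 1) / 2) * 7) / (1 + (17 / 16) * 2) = 3666 / 35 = 104.74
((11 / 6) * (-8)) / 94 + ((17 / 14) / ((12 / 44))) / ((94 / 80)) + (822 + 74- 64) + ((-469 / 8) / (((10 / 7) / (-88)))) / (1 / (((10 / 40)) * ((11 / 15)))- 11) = 111030859 / 602070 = 184.42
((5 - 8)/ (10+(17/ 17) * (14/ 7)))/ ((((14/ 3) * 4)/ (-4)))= 3/ 56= 0.05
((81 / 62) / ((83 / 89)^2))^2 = 411651843201 / 182429785924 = 2.26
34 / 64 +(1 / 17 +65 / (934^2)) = 70015409 / 118640416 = 0.59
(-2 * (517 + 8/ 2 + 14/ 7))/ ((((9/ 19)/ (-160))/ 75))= 79496000/ 3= 26498666.67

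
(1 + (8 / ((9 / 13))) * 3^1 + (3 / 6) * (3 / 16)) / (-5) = -3433 / 480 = -7.15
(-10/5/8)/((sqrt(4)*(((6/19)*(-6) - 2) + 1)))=19/440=0.04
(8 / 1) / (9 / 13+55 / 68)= 5.33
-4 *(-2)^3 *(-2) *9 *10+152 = -5608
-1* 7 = -7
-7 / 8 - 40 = -327 / 8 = -40.88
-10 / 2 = -5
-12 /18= -2 /3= -0.67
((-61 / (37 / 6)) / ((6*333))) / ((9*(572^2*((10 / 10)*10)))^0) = -61 / 12321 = -0.00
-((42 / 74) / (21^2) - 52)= 40403 / 777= 52.00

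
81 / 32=2.53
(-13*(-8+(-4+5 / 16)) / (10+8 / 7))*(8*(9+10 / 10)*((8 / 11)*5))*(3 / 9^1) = 11900 / 9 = 1322.22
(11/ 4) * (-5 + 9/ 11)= -11.50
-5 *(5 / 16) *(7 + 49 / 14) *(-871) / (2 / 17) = 7773675 / 64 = 121463.67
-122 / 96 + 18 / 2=371 / 48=7.73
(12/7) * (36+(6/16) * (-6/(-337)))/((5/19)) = 2766609/11795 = 234.56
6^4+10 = 1306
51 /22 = 2.32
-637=-637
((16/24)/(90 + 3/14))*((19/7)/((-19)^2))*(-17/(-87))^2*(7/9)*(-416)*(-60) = 67325440/1634699637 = 0.04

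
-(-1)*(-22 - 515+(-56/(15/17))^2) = 785479/225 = 3491.02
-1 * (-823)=823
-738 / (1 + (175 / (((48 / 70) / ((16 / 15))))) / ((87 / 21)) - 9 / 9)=-96309 / 8575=-11.23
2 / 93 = 0.02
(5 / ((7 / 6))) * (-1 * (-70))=300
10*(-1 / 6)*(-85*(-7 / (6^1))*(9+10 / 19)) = -538475 / 342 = -1574.49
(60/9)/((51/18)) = 40/17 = 2.35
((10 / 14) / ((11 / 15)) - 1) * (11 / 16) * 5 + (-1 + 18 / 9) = 51 / 56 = 0.91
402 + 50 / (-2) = 377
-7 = -7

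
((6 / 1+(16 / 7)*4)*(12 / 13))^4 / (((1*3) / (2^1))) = 1745248149504 / 68574961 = 25450.22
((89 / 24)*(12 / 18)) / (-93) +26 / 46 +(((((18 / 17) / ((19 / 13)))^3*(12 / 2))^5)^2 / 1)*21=11660675863799877855232402754759333522711509897206423691957240308940281447046332745757 / 145408219052092736400999739988941033829649259964181933582601154099677590367634796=80192.69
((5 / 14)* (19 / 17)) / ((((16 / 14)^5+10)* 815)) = 45619 / 1113044196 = 0.00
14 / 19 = 0.74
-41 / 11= -3.73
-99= -99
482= 482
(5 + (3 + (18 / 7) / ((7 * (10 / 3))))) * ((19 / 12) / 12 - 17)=-689489 / 5040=-136.80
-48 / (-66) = 8 / 11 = 0.73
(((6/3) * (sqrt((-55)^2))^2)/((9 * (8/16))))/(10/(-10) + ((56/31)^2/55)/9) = -639545500/472559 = -1353.37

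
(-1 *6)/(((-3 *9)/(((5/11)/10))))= 1/99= 0.01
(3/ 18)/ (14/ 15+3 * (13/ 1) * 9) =5/ 10558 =0.00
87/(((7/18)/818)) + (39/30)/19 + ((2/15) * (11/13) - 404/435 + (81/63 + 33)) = 91773986839/501410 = 183031.82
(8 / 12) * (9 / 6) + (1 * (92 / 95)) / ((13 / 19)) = 157 / 65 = 2.42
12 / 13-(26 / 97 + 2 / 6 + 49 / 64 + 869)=-210502807 / 242112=-869.44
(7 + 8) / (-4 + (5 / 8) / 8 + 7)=960 / 197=4.87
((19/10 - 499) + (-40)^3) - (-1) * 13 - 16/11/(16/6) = -7093311/110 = -64484.65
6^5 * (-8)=-62208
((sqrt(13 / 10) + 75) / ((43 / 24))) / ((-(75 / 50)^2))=-800 / 43 - 16 * sqrt(130) / 645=-18.89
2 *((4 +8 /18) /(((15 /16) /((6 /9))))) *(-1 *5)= -2560 /81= -31.60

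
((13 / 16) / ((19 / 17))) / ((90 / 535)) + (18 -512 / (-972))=3375685 / 147744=22.85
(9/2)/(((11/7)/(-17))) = -1071/22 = -48.68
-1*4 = -4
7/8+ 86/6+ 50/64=1535/96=15.99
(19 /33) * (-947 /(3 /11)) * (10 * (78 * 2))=-9356360 /3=-3118786.67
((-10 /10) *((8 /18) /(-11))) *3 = 4 /33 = 0.12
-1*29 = -29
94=94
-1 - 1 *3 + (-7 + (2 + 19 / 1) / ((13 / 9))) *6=536 / 13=41.23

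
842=842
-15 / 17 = -0.88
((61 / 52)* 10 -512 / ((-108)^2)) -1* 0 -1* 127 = -2185645 / 18954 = -115.31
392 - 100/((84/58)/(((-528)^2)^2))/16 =-335401047379.43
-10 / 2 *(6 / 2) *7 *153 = -16065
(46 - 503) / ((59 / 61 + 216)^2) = -1700497 / 175165225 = -0.01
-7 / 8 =-0.88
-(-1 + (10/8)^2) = -9/16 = -0.56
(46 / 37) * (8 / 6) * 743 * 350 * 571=246143181.98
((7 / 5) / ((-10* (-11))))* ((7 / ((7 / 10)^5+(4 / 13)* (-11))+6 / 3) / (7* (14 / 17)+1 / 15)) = -131551287 / 341984713565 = -0.00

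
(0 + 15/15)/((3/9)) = 3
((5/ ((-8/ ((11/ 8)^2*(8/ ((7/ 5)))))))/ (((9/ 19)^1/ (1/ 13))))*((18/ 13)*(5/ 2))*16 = -287375/ 4732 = -60.73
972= 972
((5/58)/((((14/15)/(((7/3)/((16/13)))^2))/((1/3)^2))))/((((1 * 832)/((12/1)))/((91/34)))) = 207025/145391616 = 0.00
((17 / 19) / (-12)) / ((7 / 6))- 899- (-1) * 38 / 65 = -898.48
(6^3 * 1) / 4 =54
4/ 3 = 1.33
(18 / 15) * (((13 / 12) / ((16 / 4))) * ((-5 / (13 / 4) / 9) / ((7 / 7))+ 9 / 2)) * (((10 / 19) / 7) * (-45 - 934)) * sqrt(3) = -991727 * sqrt(3) / 9576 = -179.38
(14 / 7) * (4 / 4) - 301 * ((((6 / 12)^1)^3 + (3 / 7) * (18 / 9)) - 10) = 21731 / 8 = 2716.38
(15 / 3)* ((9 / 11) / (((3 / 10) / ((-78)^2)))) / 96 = 38025 / 44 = 864.20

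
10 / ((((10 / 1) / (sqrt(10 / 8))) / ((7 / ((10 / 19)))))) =133 * sqrt(5) / 20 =14.87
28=28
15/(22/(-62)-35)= -465/1096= -0.42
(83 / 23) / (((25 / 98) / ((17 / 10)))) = 69139 / 2875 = 24.05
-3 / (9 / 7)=-2.33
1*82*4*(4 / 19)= 1312 / 19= 69.05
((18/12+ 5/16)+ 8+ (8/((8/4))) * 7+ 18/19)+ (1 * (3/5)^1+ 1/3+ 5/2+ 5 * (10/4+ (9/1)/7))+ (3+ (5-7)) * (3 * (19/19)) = 2046767/31920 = 64.12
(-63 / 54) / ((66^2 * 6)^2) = -7 / 4098542976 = -0.00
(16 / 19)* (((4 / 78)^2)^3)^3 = 4194304 / 827783046288405322310845981539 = 0.00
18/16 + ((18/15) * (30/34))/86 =6651/5848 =1.14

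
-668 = -668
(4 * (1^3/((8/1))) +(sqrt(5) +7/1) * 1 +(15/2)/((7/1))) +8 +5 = sqrt(5) +151/7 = 23.81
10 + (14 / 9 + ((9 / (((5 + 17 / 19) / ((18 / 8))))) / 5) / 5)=1178651 / 100800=11.69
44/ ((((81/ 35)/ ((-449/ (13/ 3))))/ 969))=-223341580/ 117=-1908902.39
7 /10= 0.70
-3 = -3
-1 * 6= -6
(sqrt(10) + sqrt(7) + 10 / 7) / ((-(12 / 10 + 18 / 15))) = -5 * sqrt(10) / 12 - 5 * sqrt(7) / 12 - 25 / 42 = -3.02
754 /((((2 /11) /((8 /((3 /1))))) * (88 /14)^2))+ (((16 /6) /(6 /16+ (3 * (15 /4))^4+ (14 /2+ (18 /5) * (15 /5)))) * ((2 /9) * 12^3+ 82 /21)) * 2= 7966533925697 /28449575154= 280.02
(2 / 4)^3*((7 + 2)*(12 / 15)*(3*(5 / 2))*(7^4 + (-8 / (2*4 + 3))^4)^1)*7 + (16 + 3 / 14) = 46519539265 / 409948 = 113476.68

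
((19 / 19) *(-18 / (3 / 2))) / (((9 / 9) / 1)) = -12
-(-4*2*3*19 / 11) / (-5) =-456 / 55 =-8.29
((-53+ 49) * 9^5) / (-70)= 118098 / 35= 3374.23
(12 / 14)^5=7776 / 16807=0.46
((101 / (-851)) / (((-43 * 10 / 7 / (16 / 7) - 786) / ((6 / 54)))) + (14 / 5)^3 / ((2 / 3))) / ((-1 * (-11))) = 205003560332 / 68483905875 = 2.99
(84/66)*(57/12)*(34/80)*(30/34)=399/176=2.27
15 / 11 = 1.36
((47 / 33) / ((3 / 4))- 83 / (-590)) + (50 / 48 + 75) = 18242923 / 233640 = 78.08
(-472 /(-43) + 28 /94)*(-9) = -205074 /2021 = -101.47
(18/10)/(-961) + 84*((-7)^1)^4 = 969091611/4805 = 201684.00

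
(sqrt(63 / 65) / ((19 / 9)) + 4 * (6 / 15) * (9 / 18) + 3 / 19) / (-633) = -91 / 60135- 9 * sqrt(455) / 260585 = -0.00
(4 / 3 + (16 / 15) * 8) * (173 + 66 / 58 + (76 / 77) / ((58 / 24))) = 57684776 / 33495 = 1722.19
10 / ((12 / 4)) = 10 / 3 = 3.33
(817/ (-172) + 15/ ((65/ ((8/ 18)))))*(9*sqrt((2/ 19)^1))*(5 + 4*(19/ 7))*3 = -724275*sqrt(38)/ 6916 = -645.57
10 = 10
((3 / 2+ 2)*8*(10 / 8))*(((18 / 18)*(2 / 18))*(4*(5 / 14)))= 50 / 9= 5.56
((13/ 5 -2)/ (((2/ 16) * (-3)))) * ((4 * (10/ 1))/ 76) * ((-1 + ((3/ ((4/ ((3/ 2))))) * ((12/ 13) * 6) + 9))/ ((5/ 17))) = -10064/ 247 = -40.74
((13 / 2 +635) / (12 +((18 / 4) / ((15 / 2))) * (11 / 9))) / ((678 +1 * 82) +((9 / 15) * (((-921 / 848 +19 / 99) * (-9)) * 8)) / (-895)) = 50208761625 / 757380092609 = 0.07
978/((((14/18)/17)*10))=74817/35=2137.63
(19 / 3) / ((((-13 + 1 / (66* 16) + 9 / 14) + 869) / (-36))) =-1685376 / 6332311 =-0.27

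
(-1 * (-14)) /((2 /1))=7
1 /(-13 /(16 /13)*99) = -16 /16731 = -0.00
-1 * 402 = -402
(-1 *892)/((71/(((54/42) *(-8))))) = 64224/497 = 129.22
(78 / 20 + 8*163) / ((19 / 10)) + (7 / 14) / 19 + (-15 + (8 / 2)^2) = 26197 / 38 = 689.39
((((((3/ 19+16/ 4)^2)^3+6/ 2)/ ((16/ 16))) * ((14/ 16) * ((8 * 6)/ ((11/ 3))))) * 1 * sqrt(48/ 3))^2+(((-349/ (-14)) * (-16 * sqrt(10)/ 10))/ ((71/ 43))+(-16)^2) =15027624358200974943881481472/ 267811105207005481 - 60028 * sqrt(10)/ 2485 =56112775182.07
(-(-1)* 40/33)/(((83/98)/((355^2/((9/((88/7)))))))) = 251937.53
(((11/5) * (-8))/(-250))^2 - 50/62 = -9705609/12109375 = -0.80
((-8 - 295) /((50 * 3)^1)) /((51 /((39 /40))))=-1313 /34000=-0.04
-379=-379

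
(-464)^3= -99897344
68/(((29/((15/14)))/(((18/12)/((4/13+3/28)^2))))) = 14479920/661229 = 21.90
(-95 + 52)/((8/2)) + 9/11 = -437/44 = -9.93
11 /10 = 1.10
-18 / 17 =-1.06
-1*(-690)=690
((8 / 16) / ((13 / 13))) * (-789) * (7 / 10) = -5523 / 20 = -276.15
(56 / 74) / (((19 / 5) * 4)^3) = 875 / 4060528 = 0.00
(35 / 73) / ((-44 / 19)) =-665 / 3212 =-0.21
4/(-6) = -2/3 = -0.67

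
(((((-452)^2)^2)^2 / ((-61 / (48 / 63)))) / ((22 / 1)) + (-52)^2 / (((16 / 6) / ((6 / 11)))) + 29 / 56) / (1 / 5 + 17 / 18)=-1672548466812632031305625 / 1935164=-864292879989826201.45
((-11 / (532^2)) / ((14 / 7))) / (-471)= 11 / 266608608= 0.00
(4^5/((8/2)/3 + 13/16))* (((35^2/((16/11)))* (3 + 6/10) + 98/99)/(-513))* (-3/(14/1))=604.55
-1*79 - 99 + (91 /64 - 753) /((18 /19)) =-1118975 /1152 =-971.33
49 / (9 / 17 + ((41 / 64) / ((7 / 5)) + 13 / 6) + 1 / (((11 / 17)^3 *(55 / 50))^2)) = 239985913941312 / 70595146821655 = 3.40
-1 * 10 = -10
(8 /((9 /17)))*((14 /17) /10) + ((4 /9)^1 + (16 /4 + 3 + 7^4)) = 108436 /45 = 2409.69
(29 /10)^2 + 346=35441 /100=354.41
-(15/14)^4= -1.32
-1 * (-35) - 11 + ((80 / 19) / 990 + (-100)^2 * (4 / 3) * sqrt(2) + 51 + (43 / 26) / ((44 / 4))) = 3675511 / 48906 + 40000 * sqrt(2) / 3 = 18931.34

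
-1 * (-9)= 9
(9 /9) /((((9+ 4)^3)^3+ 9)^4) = 1 /12646218595661545769372529486666489941776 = 0.00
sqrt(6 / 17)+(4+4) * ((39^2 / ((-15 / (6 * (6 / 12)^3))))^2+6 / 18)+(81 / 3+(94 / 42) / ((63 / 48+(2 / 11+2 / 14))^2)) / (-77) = sqrt(102) / 17+2174221775411269 / 46988737950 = 46271.72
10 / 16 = 5 / 8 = 0.62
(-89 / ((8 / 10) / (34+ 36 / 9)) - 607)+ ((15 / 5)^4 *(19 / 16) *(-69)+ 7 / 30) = -2753089 / 240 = -11471.20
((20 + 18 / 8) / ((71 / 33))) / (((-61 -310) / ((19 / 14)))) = -55803 / 1475096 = -0.04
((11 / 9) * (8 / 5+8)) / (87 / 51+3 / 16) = 47872 / 7725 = 6.20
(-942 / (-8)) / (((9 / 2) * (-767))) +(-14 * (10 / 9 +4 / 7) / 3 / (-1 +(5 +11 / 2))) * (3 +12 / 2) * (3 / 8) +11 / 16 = -1494203 / 699504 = -2.14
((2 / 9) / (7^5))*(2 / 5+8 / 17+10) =88 / 612255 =0.00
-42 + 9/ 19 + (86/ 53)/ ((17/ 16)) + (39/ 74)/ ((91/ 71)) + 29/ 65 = -22561189977/ 576396730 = -39.14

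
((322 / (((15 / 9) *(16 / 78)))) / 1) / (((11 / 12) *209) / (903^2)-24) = -46079577999 / 1174177465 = -39.24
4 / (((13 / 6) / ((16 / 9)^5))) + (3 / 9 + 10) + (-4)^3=-20.88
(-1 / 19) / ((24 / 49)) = -49 / 456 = -0.11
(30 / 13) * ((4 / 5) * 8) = 14.77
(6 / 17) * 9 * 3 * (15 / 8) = 1215 / 68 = 17.87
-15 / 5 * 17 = -51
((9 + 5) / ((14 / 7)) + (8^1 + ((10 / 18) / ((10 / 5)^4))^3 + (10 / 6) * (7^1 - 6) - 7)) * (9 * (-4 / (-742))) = 28864637 / 61544448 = 0.47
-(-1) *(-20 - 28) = -48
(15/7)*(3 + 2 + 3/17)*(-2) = -22.18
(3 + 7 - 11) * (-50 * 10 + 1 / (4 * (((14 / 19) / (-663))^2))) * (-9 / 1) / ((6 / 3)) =1424631681 / 1568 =908566.12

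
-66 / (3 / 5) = -110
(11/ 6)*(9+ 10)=209/ 6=34.83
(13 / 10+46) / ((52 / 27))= 12771 / 520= 24.56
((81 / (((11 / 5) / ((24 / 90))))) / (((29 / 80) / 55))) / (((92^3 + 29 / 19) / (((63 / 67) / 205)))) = 10342080 / 1178622130963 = 0.00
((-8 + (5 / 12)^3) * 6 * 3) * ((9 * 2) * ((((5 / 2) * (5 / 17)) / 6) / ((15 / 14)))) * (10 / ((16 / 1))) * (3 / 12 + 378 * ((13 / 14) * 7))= -23563307425 / 52224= -451196.91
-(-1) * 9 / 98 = 9 / 98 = 0.09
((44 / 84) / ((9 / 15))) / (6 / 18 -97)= -0.01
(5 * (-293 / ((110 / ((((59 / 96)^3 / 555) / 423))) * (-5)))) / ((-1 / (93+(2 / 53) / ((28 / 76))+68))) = -399629128127 / 941826996633600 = -0.00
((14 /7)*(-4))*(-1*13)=104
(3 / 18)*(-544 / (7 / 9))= -816 / 7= -116.57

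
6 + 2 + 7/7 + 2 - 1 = 10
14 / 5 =2.80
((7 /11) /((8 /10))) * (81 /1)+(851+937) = 81507 /44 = 1852.43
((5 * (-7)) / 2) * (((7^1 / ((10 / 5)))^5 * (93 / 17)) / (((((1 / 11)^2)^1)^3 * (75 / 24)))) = -19383281348277 / 680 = -28504825512.17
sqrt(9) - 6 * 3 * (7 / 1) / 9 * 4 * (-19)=1067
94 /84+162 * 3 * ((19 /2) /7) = 27749 /42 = 660.69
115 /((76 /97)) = 11155 /76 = 146.78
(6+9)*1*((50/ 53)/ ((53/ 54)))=40500/ 2809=14.42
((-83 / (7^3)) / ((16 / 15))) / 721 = -1245 / 3956848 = -0.00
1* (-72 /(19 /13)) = -936 /19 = -49.26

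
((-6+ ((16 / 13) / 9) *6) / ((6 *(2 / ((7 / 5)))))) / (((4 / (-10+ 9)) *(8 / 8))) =707 / 4680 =0.15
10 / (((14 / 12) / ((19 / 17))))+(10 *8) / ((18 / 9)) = 5900 / 119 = 49.58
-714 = -714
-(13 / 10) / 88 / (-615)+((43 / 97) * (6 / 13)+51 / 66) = 666996193 / 682453200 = 0.98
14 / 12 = 7 / 6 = 1.17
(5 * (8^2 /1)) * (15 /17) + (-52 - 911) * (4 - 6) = 2208.35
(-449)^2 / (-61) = -3304.93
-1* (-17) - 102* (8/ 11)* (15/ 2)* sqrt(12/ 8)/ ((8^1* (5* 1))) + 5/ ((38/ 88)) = 543/ 19 - 153* sqrt(6)/ 22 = 11.54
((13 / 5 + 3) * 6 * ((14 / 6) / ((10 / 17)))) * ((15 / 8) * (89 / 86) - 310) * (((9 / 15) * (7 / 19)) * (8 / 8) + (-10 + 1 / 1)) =774962391 / 2150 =360447.62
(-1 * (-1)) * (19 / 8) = 19 / 8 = 2.38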